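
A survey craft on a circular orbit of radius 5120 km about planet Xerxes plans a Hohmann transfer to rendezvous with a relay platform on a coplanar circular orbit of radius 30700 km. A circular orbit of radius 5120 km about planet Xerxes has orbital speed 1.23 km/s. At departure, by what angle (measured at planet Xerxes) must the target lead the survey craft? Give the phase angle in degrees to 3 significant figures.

φ = 99.8°

From the circular-orbit relation v² = μ/r at r = 5120 km: μ = v²r = (1.23)² × 5120 = 7746.05 km³/s².
The Hohmann ellipse has a_t = (r₁ + r₂)/2 = 17910 km.
The half-period of the transfer ellipse is t = π√(a_t³/μ) = 85560 s.
The target's mean motion on its circular orbit is ω₂ = √(μ/r₂³) = 1.636×10^-5 rad/s.
Angle swept by the target during transfer: ω₂·t = 1.400 rad = 80.21°.
Arrival is 180° from departure on the ellipse, so φ = 180° − 80.21° = 99.8°.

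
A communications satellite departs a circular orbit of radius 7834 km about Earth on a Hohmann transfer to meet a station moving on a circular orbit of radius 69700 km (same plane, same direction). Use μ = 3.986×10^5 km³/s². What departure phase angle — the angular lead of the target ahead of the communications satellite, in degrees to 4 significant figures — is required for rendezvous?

φ = 105.3°

Transfer-ellipse semi-major axis a_t = (r₁ + r₂)/2 = (7834 + 69700)/2 = 38767 km.
The half-period of the transfer ellipse is t = π√(a_t³/μ) = 37980 s.
Target angular speed ω₂ = √(μ/r₂³) = 3.431×10^-5 rad/s.
Angle swept by the target during transfer: ω₂·t = 1.303 rad = 74.66°.
Arrival is 180° from departure on the ellipse, so φ = 180° − 74.66° = 105.3°.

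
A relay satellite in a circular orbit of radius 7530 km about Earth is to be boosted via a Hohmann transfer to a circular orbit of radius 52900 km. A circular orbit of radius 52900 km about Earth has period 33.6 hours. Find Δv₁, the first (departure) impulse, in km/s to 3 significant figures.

Δv₁ = 2.35 km/s

From Kepler's third law T² = 4π²r³/μ at r = 52900 km, T = 33.6 hours = 33.6 × 3600 s = 1.2096×10^5 s: μ = 4π²r³/T² = 3.99432×10^5 km³/s².
Transfer-ellipse semi-major axis a_t = (r₁ + r₂)/2 = (7530 + 52900)/2 = 30215 km.
On the circular orbit at r = 7530 km, v_c = √(μ/r) = 7.283 km/s.
Vis-viva on the transfer ellipse at r = 7530 km gives v_t = √[μ(2/r − 1/a_t)] = 9.637 km/s.
Δv₁ = |v_t − v_c| = |9.637 − 7.283| = 2.354 km/s.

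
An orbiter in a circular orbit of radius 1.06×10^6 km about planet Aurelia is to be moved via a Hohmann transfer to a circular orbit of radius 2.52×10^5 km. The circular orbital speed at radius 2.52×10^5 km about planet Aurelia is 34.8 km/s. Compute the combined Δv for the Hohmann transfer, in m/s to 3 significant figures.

From the circular-orbit relation v² = μ/r at r = 2.52×10^5 km: μ = v²r = (34.8)² × 2.52×10^5 = 3.05182×10^8 km³/s².
Transfer-ellipse semi-major axis a_t = (r₁ + r₂)/2 = (1.060×10^6 + 2.520×10^5)/2 = 6.560×10^5 km.
At r₁ the circular-orbit speed is v₁ = √(μ/r₁) = 16.968 km/s.
Transfer-orbit speed at r₁ (v² = μ(2/r − 1/a)): v_a = √[μ(2/r₁ − 1/a_t)] = 10.517 km/s.
First burn Δv₁ = |v_a − v₁| = 6.451 km/s.
At r₂, v₂ = √(μ/r₂) = 34.800 km/s.
Transfer-orbit speed at r₂: v_p = √[μ(2/r₂ − 1/a_t)] = 44.236 km/s.
Second burn Δv₂ = |v₂ − v_p| = 9.436 km/s.
Δv = Δv₁ + Δv₂ = 6.451 + 9.436 = 15.89 km/s.

Δv = 15900 m/s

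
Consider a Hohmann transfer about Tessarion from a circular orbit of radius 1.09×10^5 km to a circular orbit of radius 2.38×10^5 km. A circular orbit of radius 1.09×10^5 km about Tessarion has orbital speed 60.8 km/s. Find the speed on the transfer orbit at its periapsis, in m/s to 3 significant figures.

v = 71200 m/s

From the circular-orbit relation v² = μ/r at r = 1.09×10^5 km: μ = v²r = (60.8)² × 1.09×10^5 = 4.02934×10^8 km³/s².
The Hohmann ellipse has a_t = (r₁ + r₂)/2 = 1.735×10^5 km.
The periapsis of the transfer ellipse is at r = 1.090×10^5 km.
Vis-viva: v = √[μ(2/r − 1/a_t)] = √[4.02934×10^8 × (2/1.090×10^5 − 1/1.735×10^5)] = 71.21 km/s.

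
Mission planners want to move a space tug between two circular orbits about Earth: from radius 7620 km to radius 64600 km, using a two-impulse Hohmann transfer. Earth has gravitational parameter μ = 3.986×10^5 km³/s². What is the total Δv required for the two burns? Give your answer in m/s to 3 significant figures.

Δv = 3780 m/s

Transfer-ellipse semi-major axis a_t = (r₁ + r₂)/2 = (7620 + 64600)/2 = 36110 km.
At r₁ the circular-orbit speed is v₁ = √(μ/r₁) = 7.233 km/s.
Transfer-orbit speed at r₁ (v² = μ(2/r − 1/a)): v_p = √[μ(2/r₁ − 1/a_t)] = 9.674 km/s.
First burn Δv₁ = |v_p − v₁| = 2.441 km/s.
Circular speed at r₂: v₂ = √(μ/r₂) = 2.484 km/s.
Transfer-orbit speed at r₂: v_a = √[μ(2/r₂ − 1/a_t)] = 1.141 km/s.
Second burn Δv₂ = |v₂ − v_a| = 1.343 km/s.
Total Δv = Δv₁ + Δv₂ = 3.784 km/s.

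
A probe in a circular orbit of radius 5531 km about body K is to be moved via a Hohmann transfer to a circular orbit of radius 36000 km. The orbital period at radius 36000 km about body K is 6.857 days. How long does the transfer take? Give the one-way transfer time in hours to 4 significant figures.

From Kepler's third law T² = 4π²r³/μ at r = 36000 km, T = 6.857 days = 6.857 × 86400 s = 5.924448×10^5 s: μ = 4π²r³/T² = 5247.73 km³/s².
The Hohmann ellipse has a_t = (r₁ + r₂)/2 = 20765.5 km.
By Kepler's third law the transfer-orbit period is T = 2π√(a_t³/μ), so t = T/2 = 1.2977×10^5 s.
Converting: 1.2977×10^5 s ÷ 3600 s/hour = 36.05 hours.

t = 36.05 hours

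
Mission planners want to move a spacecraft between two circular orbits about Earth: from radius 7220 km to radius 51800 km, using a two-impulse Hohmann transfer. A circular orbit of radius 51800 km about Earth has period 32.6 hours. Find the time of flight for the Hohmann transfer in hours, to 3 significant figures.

t = 7.01 hours

From Kepler's third law T² = 4π²r³/μ at r = 51800 km, T = 32.6 hours = 32.6 × 3600 s = 1.1736×10^5 s: μ = 4π²r³/T² = 3.98390×10^5 km³/s².
The Hohmann ellipse has a_t = (r₁ + r₂)/2 = 29510 km.
Transfer time t = π√(a_t³/μ) = π√((29510)³ / 3.98390×10^5) = 25230 s.
Converting: 25230 s ÷ 3600 s/hour = 7.01 hours.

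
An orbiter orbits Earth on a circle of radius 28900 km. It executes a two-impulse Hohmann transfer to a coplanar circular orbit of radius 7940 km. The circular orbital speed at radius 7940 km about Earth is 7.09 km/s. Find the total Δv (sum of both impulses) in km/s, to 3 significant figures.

Δv = 3.07 km/s

From the circular-orbit relation v² = μ/r at r = 7940 km: μ = v²r = (7.09)² × 7940 = 3.99129×10^5 km³/s².
The Hohmann ellipse has a_t = (r₁ + r₂)/2 = 18420 km.
Circular speed at r₁: v₁ = √(μ/r₁) = √(3.99129×10^5/28900) = 3.716 km/s.
On the transfer ellipse at r₁, v² = μ(2/r − 1/a) gives v_a = √[μ(2/r₁ − 1/a_t)] = 2.440 km/s.
First burn Δv₁ = |v_a − v₁| = 1.276 km/s.
At r₂, v₂ = √(μ/r₂) = 7.090 km/s.
Transfer-orbit speed at r₂: v_p = √[μ(2/r₂ − 1/a_t)] = 8.881 km/s.
Second burn Δv₂ = |v₂ − v_p| = 1.791 km/s.
Total Δv = Δv₁ + Δv₂ = 3.067 km/s.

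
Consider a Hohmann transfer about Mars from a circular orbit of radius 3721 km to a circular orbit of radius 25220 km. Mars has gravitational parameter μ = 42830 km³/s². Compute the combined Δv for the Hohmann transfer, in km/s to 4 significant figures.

Δv = 1.729 km/s

The Hohmann ellipse has a_t = (r₁ + r₂)/2 = 14470.5 km.
At r₁ the circular-orbit speed is v₁ = √(μ/r₁) = 3.3927 km/s.
On the transfer ellipse at r₁, v² = μ(2/r − 1/a) gives v_p = √[μ(2/r₁ − 1/a_t)] = 4.4789 km/s.
First burn Δv₁ = |v_p − v₁| = 1.0862 km/s.
Circular speed at r₂: v₂ = √(μ/r₂) = 1.30317 km/s.
Transfer-orbit speed at r₂: v_a = √[μ(2/r₂ − 1/a_t)] = 0.660830 km/s.
Second burn Δv₂ = |v₂ − v_a| = 0.64234 km/s.
Total Δv = Δv₁ + Δv₂ = 1.729 km/s.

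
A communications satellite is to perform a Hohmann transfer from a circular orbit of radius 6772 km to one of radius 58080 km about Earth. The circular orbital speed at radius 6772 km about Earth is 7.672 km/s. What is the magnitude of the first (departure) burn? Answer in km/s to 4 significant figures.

Δv₁ = 2.596 km/s

From the circular-orbit relation v² = μ/r at r = 6772 km: μ = v²r = (7.672)² × 6772 = 3.98597×10^5 km³/s².
Transfer-ellipse semi-major axis a_t = (r₁ + r₂)/2 = (6772 + 58080)/2 = 32426 km.
On the circular orbit at r = 6772 km, v_c = √(μ/r) = 7.6720 km/s.
Transfer-orbit speed at the same r (vis-viva, a = a_t): v_t = √[μ(2/r − 1/a_t)] = 10.268 km/s.
Δv₁ = |v_t − v_c| = |10.268 − 7.6720| = 2.596 km/s.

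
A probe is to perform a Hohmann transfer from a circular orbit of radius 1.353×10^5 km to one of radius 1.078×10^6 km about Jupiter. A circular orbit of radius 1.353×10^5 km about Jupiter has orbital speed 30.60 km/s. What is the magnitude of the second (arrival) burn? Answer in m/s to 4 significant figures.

From the circular-orbit relation v² = μ/r at r = 1.353×10^5 km: μ = v²r = (30.60)² × 1.353×10^5 = 1.26690×10^8 km³/s².
Transfer-ellipse semi-major axis a_t = (r₁ + r₂)/2 = (1.353×10^5 + 1.078×10^6)/2 = 6.0665×10^5 km.
Circular speed at r = 1.078×10^6 km: v_c = √(μ/r) = 10.841 km/s.
Vis-viva on the transfer ellipse at r = 1.078×10^6 km gives v_t = √[μ(2/r − 1/a_t)] = 5.1197 km/s.
Δv₂ = |v_t − v_c| = |5.1197 − 10.841| = 5.721 km/s.

Δv₂ = 5721 m/s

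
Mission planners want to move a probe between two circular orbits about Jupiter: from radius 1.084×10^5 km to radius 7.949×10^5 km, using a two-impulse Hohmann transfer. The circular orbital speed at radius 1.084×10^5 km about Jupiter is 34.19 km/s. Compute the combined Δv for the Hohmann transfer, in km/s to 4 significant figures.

From the circular-orbit relation v² = μ/r at r = 1.084×10^5 km: μ = v²r = (34.19)² × 1.084×10^5 = 1.26715×10^8 km³/s².
Transfer-ellipse semi-major axis a_t = (r₁ + r₂)/2 = (1.084×10^5 + 7.949×10^5)/2 = 4.5165×10^5 km.
Circular speed at r₁: v₁ = √(μ/r₁) = √(1.26715×10^8/1.084×10^5) = 34.19 km/s.
Transfer-orbit speed at r₁ (vis-viva equation): v_p = √[μ(2/r₁ − 1/a_t)] = 45.36 km/s.
First burn Δv₁ = |v_p − v₁| = 11.17 km/s.
At r₂, v₂ = √(μ/r₂) = 12.6258 km/s.
Transfer-orbit speed at r₂: v_a = √[μ(2/r₂ − 1/a_t)] = 6.18545 km/s.
Second burn Δv₂ = |v₂ − v_a| = 6.440 km/s.
Δv = Δv₁ + Δv₂ = 11.17 + 6.440 = 17.61 km/s.

Δv = 17.61 km/s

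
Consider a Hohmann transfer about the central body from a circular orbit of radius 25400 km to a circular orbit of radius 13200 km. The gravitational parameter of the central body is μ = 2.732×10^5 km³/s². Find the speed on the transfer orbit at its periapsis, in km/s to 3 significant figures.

v = 5.22 km/s

The Hohmann ellipse has a_t = (r₁ + r₂)/2 = 19300 km.
The periapsis of the transfer ellipse is at r = 13200 km.
Applying v² = μ(2/r − 1/a_t): v = 5.219 km/s.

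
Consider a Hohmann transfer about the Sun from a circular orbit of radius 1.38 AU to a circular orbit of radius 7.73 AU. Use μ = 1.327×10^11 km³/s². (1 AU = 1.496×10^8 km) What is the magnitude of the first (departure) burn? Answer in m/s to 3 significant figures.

Δv₁ = 7670 m/s

In km: r₁ = 1.38 × 1.496×10^8 = 2.06448×10^8 km; r₂ = 7.73 × 1.496×10^8 = 1.156408×10^9 km.
Semi-major axis of the transfer orbit: a_t = (2.06448×10^8 + 1.156408×10^9)/2 = 6.81428×10^8 km.
On the circular orbit at r = 2.06448×10^8 km, v_c = √(μ/r) = 25.353 km/s.
Transfer-orbit speed at the same r (vis-viva, a = a_t): v_t = √[μ(2/r − 1/a_t)] = 33.027 km/s.
Δv₁ = |v_t − v_c| = |33.027 − 25.353| = 7.674 km/s.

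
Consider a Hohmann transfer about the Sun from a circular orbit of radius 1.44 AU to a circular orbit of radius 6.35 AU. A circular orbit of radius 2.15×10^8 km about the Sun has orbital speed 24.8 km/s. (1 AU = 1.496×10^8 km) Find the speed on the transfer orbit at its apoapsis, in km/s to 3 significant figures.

v = 7.17 km/s

From the circular-orbit relation v² = μ/r at r = 2.15×10^8 km: μ = v²r = (24.8)² × 2.15×10^8 = 1.32234×10^11 km³/s².
In km: r₁ = 1.44 × 1.496×10^8 = 2.15424×10^8 km; r₂ = 6.35 × 1.496×10^8 = 9.4996×10^8 km.
Semi-major axis of the transfer orbit: a_t = (2.15424×10^8 + 9.4996×10^8)/2 = 5.82692×10^8 km.
The apoapsis of the transfer ellipse is at r = 9.4996×10^8 km.
Applying v² = μ(2/r − 1/a_t): v = 7.174 km/s.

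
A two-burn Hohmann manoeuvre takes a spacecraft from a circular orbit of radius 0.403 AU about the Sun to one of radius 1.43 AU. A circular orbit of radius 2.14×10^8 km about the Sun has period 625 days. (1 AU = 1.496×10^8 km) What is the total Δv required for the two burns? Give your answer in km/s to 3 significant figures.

Δv = 20.1 km/s

From Kepler's third law T² = 4π²r³/μ at r = 2.14×10^8 km, T = 625 days = 625 × 86400 s = 5.400×10^7 s: μ = 4π²r³/T² = 1.32682×10^11 km³/s².
In km: r₁ = 0.403 × 1.496×10^8 = 6.02888×10^7 km; r₂ = 1.43 × 1.496×10^8 = 2.13928×10^8 km.
The Hohmann ellipse has a_t = (r₁ + r₂)/2 = 1.371084×10^8 km.
At r₁ the circular-orbit speed is v₁ = √(μ/r₁) = 46.91 km/s.
Transfer-orbit speed at r₁ (vis-viva): v_p = √[μ(2/r₁ − 1/a_t)] = 58.60 km/s.
First burn Δv₁ = |v_p − v₁| = 11.69 km/s.
At r₂, v₂ = √(μ/r₂) = 24.90 km/s.
Transfer-orbit speed at r₂: v_a = √[μ(2/r₂ − 1/a_t)] = 16.51 km/s.
Second burn Δv₂ = |v₂ − v_a| = 8.390 km/s.
Δv = Δv₁ + Δv₂ = 11.69 + 8.390 = 20.08 km/s.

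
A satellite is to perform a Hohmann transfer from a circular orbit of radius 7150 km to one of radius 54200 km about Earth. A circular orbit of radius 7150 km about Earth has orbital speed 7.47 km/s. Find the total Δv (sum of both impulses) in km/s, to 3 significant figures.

From the circular-orbit relation v² = μ/r at r = 7150 km: μ = v²r = (7.47)² × 7150 = 3.98976×10^5 km³/s².
Semi-major axis of the transfer orbit: a_t = (7150 + 54200)/2 = 30675 km.
At r₁ the circular-orbit speed is v₁ = √(μ/r₁) = 7.470 km/s.
On the transfer ellipse at r₁, v² = μ(2/r − 1/a) gives v_p = √[μ(2/r₁ − 1/a_t)] = 9.930 km/s.
First burn Δv₁ = |v_p − v₁| = 2.460 km/s.
Circular speed at r₂: v₂ = √(μ/r₂) = 2.713 km/s.
Transfer-orbit speed at r₂: v_a = √[μ(2/r₂ − 1/a_t)] = 1.310 km/s.
Second burn Δv₂ = |v₂ − v_a| = 1.403 km/s.
Total Δv = Δv₁ + Δv₂ = 3.863 km/s.

Δv = 3.86 km/s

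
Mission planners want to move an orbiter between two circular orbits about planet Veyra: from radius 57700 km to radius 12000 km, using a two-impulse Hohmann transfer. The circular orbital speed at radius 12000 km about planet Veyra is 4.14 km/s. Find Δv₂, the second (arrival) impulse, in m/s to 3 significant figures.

Δv₂ = 1190 m/s

From the circular-orbit relation v² = μ/r at r = 12000 km: μ = v²r = (4.14)² × 12000 = 2.05675×10^5 km³/s².
Transfer-ellipse semi-major axis a_t = (r₁ + r₂)/2 = (57700 + 12000)/2 = 34850 km.
On the circular orbit at r = 12000 km, v_c = √(μ/r) = 4.140 km/s.
Vis-viva on the transfer ellipse at r = 12000 km gives v_t = √[μ(2/r − 1/a_t)] = 5.327 km/s.
Δv₂ = |v_t − v_c| = |5.327 − 4.140| = 1.187 km/s.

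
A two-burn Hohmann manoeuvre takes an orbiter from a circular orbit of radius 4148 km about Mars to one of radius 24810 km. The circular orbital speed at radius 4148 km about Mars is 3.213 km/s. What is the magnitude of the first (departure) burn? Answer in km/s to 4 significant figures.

Δv₁ = 0.9929 km/s

From the circular-orbit relation v² = μ/r at r = 4148 km: μ = v²r = (3.213)² × 4148 = 42821.3 km³/s².
Semi-major axis of the transfer orbit: a_t = (4148 + 24810)/2 = 14479 km.
On the circular orbit at r = 4148 km, v_c = √(μ/r) = 3.2130 km/s.
Vis-viva on the transfer ellipse at r = 4148 km gives v_t = √[μ(2/r − 1/a_t)] = 4.2059 km/s.
Δv₁ = |v_t − v_c| = |4.2059 − 3.2130| = 0.9929 km/s.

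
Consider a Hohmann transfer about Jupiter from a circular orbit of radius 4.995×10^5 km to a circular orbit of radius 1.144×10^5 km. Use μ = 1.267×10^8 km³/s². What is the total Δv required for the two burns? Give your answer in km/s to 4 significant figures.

Δv = 15.38 km/s

Semi-major axis of the transfer orbit: a_t = (4.995×10^5 + 1.144×10^5)/2 = 3.0695×10^5 km.
Circular speed at r₁: v₁ = √(μ/r₁) = √(1.267×10^8/4.995×10^5) = 15.927 km/s.
On the transfer ellipse at r₁, vis-viva gives v_a = √[μ(2/r₁ − 1/a_t)] = 9.7230 km/s.
First burn Δv₁ = |v_a − v₁| = 6.204 km/s.
Circular speed at r₂: v₂ = √(μ/r₂) = 33.279 km/s.
Transfer-orbit speed at r₂: v_p = √[μ(2/r₂ − 1/a_t)] = 42.453 km/s.
Second burn Δv₂ = |v₂ − v_p| = 9.174 km/s.
Total Δv = Δv₁ + Δv₂ = 15.38 km/s.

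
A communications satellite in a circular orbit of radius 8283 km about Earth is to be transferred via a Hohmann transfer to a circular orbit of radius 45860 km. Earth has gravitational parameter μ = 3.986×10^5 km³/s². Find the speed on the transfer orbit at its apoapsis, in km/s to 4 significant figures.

v = 1.631 km/s

Transfer-ellipse semi-major axis a_t = (r₁ + r₂)/2 = (8283 + 45860)/2 = 27071.5 km.
The apoapsis of the transfer ellipse is at r = 45860 km.
From the vis-viva equation, v = √[μ(2/r − 1/a_t)] = 1.631 km/s.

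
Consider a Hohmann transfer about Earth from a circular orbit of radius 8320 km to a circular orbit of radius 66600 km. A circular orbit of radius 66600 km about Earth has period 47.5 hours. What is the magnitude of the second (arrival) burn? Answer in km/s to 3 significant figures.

From Kepler's third law T² = 4π²r³/μ at r = 66600 km, T = 47.5 hours = 47.5 × 3600 s = 1.710×10^5 s: μ = 4π²r³/T² = 3.98832×10^5 km³/s².
The Hohmann ellipse has a_t = (r₁ + r₂)/2 = 37460 km.
Circular speed at r = 66600 km: v_c = √(μ/r) = 2.447 km/s.
Transfer-orbit speed at the same r (vis-viva, a = a_t): v_t = √[μ(2/r − 1/a_t)] = 1.153 km/s.
Δv₂ = |v_t − v_c| = |1.153 − 2.447| = 1.294 km/s.

Δv₂ = 1.29 km/s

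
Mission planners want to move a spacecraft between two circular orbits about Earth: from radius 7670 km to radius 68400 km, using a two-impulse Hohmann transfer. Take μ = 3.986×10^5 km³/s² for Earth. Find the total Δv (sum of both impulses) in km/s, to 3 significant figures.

Transfer-ellipse semi-major axis a_t = (r₁ + r₂)/2 = (7670 + 68400)/2 = 38035 km.
Circular speed at r₁: v₁ = √(μ/r₁) = √(3.986×10^5/7670) = 7.209 km/s.
On the transfer ellipse at r₁, v² = μ(2/r − 1/a) gives v_p = √[μ(2/r₁ − 1/a_t)] = 9.667 km/s.
First burn Δv₁ = |v_p − v₁| = 2.458 km/s.
At r₂, v₂ = √(μ/r₂) = 2.414 km/s.
Transfer-orbit speed at r₂: v_a = √[μ(2/r₂ − 1/a_t)] = 1.084 km/s.
Second burn Δv₂ = |v₂ − v_a| = 1.330 km/s.
Δv = Δv₁ + Δv₂ = 2.458 + 1.330 = 3.788 km/s.

Δv = 3.79 km/s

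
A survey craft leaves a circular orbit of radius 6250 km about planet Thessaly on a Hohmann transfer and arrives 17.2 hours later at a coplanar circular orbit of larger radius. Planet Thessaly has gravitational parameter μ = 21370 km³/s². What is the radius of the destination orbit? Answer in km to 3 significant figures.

Transfer time t = 17.2 hours = 61920 s, and t = π√(a_t³/μ).
So a_t = (μ t²/π²)^(1/3) = (21370 × (61920)² / π²)^(1/3) = 20248 km.
Since a_t = (r₁ + r₂)/2, r₂ = 2a_t − r₁ = 2×20248 − 6250 = 34246 km.

r₂ = 34200 km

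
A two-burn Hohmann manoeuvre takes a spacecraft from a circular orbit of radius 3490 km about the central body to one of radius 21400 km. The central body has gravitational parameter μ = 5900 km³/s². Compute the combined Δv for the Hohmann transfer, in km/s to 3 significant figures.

The Hohmann ellipse has a_t = (r₁ + r₂)/2 = 12445 km.
Circular speed at r₁: v₁ = √(μ/r₁) = √(5900/3490) = 1.3002 km/s.
Transfer-orbit speed at r₁ (vis-viva equation): v_p = √[μ(2/r₁ − 1/a_t)] = 1.7050 km/s.
First burn Δv₁ = |v_p − v₁| = 0.4048 km/s.
At r₂, v₂ = √(μ/r₂) = 0.5251 km/s.
Transfer-orbit speed at r₂: v_a = √[μ(2/r₂ − 1/a_t)] = 0.2781 km/s.
Second burn Δv₂ = |v₂ − v_a| = 0.2470 km/s.
Total Δv = Δv₁ + Δv₂ = 0.6518 km/s.

Δv = 0.652 km/s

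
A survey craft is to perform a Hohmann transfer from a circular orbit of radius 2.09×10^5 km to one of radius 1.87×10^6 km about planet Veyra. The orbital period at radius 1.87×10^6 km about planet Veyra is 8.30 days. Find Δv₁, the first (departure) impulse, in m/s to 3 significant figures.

Δv₁ = 16700 m/s

From Kepler's third law T² = 4π²r³/μ at r = 1.87×10^6 km, T = 8.30 days = 8.30 × 86400 s = 7.1712×10^5 s: μ = 4π²r³/T² = 5.01997×10^8 km³/s².
Semi-major axis of the transfer orbit: a_t = (2.090×10^5 + 1.870×10^6)/2 = 1.0395×10^6 km.
On the circular orbit at r = 2.090×10^5 km, v_c = √(μ/r) = 49.01 km/s.
Vis-viva on the transfer ellipse at r = 2.090×10^5 km gives v_t = √[μ(2/r − 1/a_t)] = 65.73 km/s.
Δv₁ = |v_t − v_c| = |65.73 − 49.01| = 16.72 km/s.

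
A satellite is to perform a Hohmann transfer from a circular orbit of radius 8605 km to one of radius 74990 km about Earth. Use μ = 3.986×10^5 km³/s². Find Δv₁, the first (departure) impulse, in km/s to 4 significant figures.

Δv₁ = 2.310 km/s

The Hohmann ellipse has a_t = (r₁ + r₂)/2 = 41797.5 km.
Circular speed at r = 8605 km: v_c = √(μ/r) = 6.806 km/s.
Vis-viva on the transfer ellipse at r = 8605 km gives v_t = √[μ(2/r − 1/a_t)] = 9.116 km/s.
Δv₁ = |v_t − v_c| = |9.116 − 6.806| = 2.310 km/s.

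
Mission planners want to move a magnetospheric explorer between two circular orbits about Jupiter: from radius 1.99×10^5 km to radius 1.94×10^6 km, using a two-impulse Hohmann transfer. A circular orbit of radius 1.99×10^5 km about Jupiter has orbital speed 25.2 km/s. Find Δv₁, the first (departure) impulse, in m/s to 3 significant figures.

Δv₁ = 8740 m/s

From the circular-orbit relation v² = μ/r at r = 1.99×10^5 km: μ = v²r = (25.2)² × 1.99×10^5 = 1.26373×10^8 km³/s².
Transfer-ellipse semi-major axis a_t = (r₁ + r₂)/2 = (1.990×10^5 + 1.940×10^6)/2 = 1.0695×10^6 km.
On the circular orbit at r = 1.990×10^5 km, v_c = √(μ/r) = 25.20 km/s.
Transfer-orbit speed at the same r (vis-viva, a = a_t): v_t = √[μ(2/r − 1/a_t)] = 33.94 km/s.
Δv₁ = |v_t − v_c| = |33.94 − 25.20| = 8.740 km/s.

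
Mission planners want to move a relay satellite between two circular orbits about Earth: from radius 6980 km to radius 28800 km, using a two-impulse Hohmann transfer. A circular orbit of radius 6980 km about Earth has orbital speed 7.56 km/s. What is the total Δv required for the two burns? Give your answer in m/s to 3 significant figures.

Δv = 3430 m/s

From the circular-orbit relation v² = μ/r at r = 6980 km: μ = v²r = (7.56)² × 6980 = 3.98932×10^5 km³/s².
The Hohmann ellipse has a_t = (r₁ + r₂)/2 = 17890 km.
At r₁ the circular-orbit speed is v₁ = √(μ/r₁) = 7.560 km/s.
On the transfer ellipse at r₁, v² = μ(2/r − 1/a) gives v_p = √[μ(2/r₁ − 1/a_t)] = 9.592 km/s.
First burn Δv₁ = |v_p − v₁| = 2.032 km/s.
At r₂, v₂ = √(μ/r₂) = 3.722 km/s.
Transfer-orbit speed at r₂: v_a = √[μ(2/r₂ − 1/a_t)] = 2.325 km/s.
Second burn Δv₂ = |v₂ − v_a| = 1.397 km/s.
Δv = Δv₁ + Δv₂ = 2.032 + 1.397 = 3.429 km/s.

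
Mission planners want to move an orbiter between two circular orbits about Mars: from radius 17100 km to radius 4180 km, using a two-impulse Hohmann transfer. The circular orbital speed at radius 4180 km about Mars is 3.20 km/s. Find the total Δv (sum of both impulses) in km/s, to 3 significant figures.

Δv = 1.45 km/s

From the circular-orbit relation v² = μ/r at r = 4180 km: μ = v²r = (3.20)² × 4180 = 42803.2 km³/s².
The Hohmann ellipse has a_t = (r₁ + r₂)/2 = 10640 km.
At r₁ the circular-orbit speed is v₁ = √(μ/r₁) = 1.58212 km/s.
Transfer-orbit speed at r₁ (vis-viva): v_a = √[μ(2/r₁ − 1/a_t)] = 0.991648 km/s.
First burn Δv₁ = |v_a − v₁| = 0.5905 km/s.
At r₂, v₂ = √(μ/r₂) = 3.2000 km/s.
Transfer-orbit speed at r₂: v_p = √[μ(2/r₂ − 1/a_t)] = 4.0567 km/s.
Second burn Δv₂ = |v₂ − v_p| = 0.8567 km/s.
Δv = Δv₁ + Δv₂ = 0.5905 + 0.8567 = 1.447 km/s.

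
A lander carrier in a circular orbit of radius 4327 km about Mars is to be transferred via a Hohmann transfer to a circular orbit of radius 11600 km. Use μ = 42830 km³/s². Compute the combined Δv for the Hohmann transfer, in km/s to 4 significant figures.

Δv = 1.156 km/s

The Hohmann ellipse has a_t = (r₁ + r₂)/2 = 7963.5 km.
Circular speed at r₁: v₁ = √(μ/r₁) = √(42830/4327) = 3.146 km/s.
On the transfer ellipse at r₁, v² = μ(2/r − 1/a) gives v_p = √[μ(2/r₁ − 1/a_t)] = 3.797 km/s.
First burn Δv₁ = |v_p − v₁| = 0.6510 km/s.
Circular speed at r₂: v₂ = √(μ/r₂) = 1.9215 km/s.
Transfer-orbit speed at r₂: v_a = √[μ(2/r₂ − 1/a_t)] = 1.4164 km/s.
Second burn Δv₂ = |v₂ − v_a| = 0.5051 km/s.
Δv = Δv₁ + Δv₂ = 0.6510 + 0.5051 = 1.156 km/s.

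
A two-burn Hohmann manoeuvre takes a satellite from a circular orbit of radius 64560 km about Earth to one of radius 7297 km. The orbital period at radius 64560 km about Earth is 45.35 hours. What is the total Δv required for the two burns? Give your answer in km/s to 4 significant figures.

From Kepler's third law T² = 4π²r³/μ at r = 64560 km, T = 45.35 hours = 45.35 × 3600 s = 1.6326×10^5 s: μ = 4π²r³/T² = 3.98557×10^5 km³/s².
Transfer-ellipse semi-major axis a_t = (r₁ + r₂)/2 = (64560 + 7297)/2 = 35928.5 km.
At r₁ the circular-orbit speed is v₁ = √(μ/r₁) = 2.485 km/s.
Transfer-orbit speed at r₁ (vis-viva equation): v_a = √[μ(2/r₁ − 1/a_t)] = 1.120 km/s.
First burn Δv₁ = |v_a − v₁| = 1.365 km/s.
Circular speed at r₂: v₂ = √(μ/r₂) = 7.3905 km/s.
Transfer-orbit speed at r₂: v_p = √[μ(2/r₂ − 1/a_t)] = 9.9068 km/s.
Second burn Δv₂ = |v₂ − v_p| = 2.516 km/s.
Δv = Δv₁ + Δv₂ = 1.365 + 2.516 = 3.881 km/s.

Δv = 3.881 km/s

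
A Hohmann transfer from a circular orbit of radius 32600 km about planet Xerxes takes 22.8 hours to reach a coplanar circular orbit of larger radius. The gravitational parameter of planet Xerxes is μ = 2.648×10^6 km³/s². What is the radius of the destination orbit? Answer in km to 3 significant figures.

r₂ = 2.11×10^5 km

Transfer time t = 22.8 hours = 82080 s, and t = π√(a_t³/μ).
So a_t = (μ t²/π²)^(1/3) = (2.648×10^6 × (82080)² / π²)^(1/3) = 1.2181×10^5 km.
Since a_t = (r₁ + r₂)/2, r₂ = 2a_t − r₁ = 2×1.2181×10^5 − 32600 = 2.1102×10^5 km.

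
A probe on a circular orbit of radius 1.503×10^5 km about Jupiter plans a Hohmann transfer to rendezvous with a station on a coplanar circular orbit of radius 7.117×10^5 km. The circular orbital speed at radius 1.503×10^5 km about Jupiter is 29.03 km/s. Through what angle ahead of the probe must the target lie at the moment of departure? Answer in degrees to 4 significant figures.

From the circular-orbit relation v² = μ/r at r = 1.503×10^5 km: μ = v²r = (29.03)² × 1.503×10^5 = 1.26664×10^8 km³/s².
Transfer-ellipse semi-major axis a_t = (r₁ + r₂)/2 = (1.503×10^5 + 7.117×10^5)/2 = 4.310×10^5 km.
Transfer time t = π√(a_t³/μ) = 78984.0 s.
The target's mean motion on its circular orbit is ω₂ = √(μ/r₂³) = 1.87448×10^-5 rad/s.
Angle swept by the target during transfer: ω₂·t = 1.4805 rad = 84.83°.
The probe traverses 180° on the transfer ellipse, so the target must lead by 180° − 84.83° = 95.17°.

φ = 95.17°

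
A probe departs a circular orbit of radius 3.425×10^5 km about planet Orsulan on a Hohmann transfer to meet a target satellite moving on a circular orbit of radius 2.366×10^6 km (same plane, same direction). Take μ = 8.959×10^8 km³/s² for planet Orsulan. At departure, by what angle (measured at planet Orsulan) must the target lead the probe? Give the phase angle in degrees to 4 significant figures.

The Hohmann ellipse has a_t = (r₁ + r₂)/2 = 1.35425×10^6 km.
The half-period of the transfer ellipse is t = π√(a_t³/μ) = 1.65413×10^5 s.
Target angular speed ω₂ = √(μ/r₂³) = 8.22447×10^-6 rad/s.
Angle swept by the target during transfer: ω₂·t = 1.36043 rad = 77.947°.
Arrival is 180° from departure on the ellipse, so φ = 180° − 77.947° = 102.1°.

φ = 102.1°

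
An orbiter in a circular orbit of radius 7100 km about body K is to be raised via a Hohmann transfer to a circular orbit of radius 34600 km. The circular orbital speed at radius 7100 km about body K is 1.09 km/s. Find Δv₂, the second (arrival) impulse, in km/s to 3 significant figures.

Δv₂ = 0.206 km/s

From the circular-orbit relation v² = μ/r at r = 7100 km: μ = v²r = (1.09)² × 7100 = 8435.51 km³/s².
Transfer-ellipse semi-major axis a_t = (r₁ + r₂)/2 = (7100 + 34600)/2 = 20850 km.
On the circular orbit at r = 34600 km, v_c = √(μ/r) = 0.49376 km/s.
Transfer-orbit speed at the same r (vis-viva, a = a_t): v_t = √[μ(2/r − 1/a_t)] = 0.28813 km/s.
Δv₂ = |v_t − v_c| = |0.28813 − 0.49376| = 0.2056 km/s.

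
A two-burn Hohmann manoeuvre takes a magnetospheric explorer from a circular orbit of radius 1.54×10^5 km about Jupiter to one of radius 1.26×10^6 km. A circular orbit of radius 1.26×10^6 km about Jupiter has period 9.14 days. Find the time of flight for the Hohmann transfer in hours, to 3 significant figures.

From Kepler's third law T² = 4π²r³/μ at r = 1.26×10^6 km, T = 9.14 days = 9.14 × 86400 s = 7.89696×10^5 s: μ = 4π²r³/T² = 1.26634×10^8 km³/s².
The Hohmann ellipse has a_t = (r₁ + r₂)/2 = 7.070×10^5 km.
Transfer time t = π√(a_t³/μ) = π√((7.070×10^5)³ / 1.26634×10^8) = 1.660×10^5 s.
Converting: 1.660×10^5 s ÷ 3600 s/hour = 46.1 hours.

t = 46.1 hours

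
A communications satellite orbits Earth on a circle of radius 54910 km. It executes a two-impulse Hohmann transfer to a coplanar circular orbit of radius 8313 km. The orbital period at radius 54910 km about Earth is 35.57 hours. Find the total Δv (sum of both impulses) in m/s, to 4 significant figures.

Δv = 3514 m/s

From Kepler's third law T² = 4π²r³/μ at r = 54910 km, T = 35.57 hours = 35.57 × 3600 s = 1.28052×10^5 s: μ = 4π²r³/T² = 3.98604×10^5 km³/s².
The Hohmann ellipse has a_t = (r₁ + r₂)/2 = 31611.5 km.
Circular speed at r₁: v₁ = √(μ/r₁) = √(3.98604×10^5/54910) = 2.6943 km/s.
Transfer-orbit speed at r₁ (vis-viva): v_a = √[μ(2/r₁ − 1/a_t)] = 1.3817 km/s.
First burn Δv₁ = |v_a − v₁| = 1.3126 km/s.
Circular speed at r₂: v₂ = √(μ/r₂) = 6.9245535 km/s.
Transfer-orbit speed at r₂: v_p = √[μ(2/r₂ − 1/a_t)] = 9.1263043 km/s.
Second burn Δv₂ = |v₂ − v_p| = 2.2018 km/s.
Δv = Δv₁ + Δv₂ = 1.3126 + 2.2018 = 3.514 km/s.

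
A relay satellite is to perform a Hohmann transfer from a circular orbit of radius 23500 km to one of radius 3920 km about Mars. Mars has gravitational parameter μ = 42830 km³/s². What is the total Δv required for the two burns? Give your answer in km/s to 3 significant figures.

Δv = 1.65 km/s

Semi-major axis of the transfer orbit: a_t = (23500 + 3920)/2 = 13710 km.
At r₁ the circular-orbit speed is v₁ = √(μ/r₁) = 1.350 km/s.
On the transfer ellipse at r₁, vis-viva gives v_a = √[μ(2/r₁ − 1/a_t)] = 0.7219 km/s.
First burn Δv₁ = |v_a − v₁| = 0.6281 km/s.
Circular speed at r₂: v₂ = √(μ/r₂) = 3.3055 km/s.
Transfer-orbit speed at r₂: v_p = √[μ(2/r₂ − 1/a_t)] = 4.3276 km/s.
Second burn Δv₂ = |v₂ − v_p| = 1.022 km/s.
Δv = Δv₁ + Δv₂ = 0.6281 + 1.022 = 1.650 km/s.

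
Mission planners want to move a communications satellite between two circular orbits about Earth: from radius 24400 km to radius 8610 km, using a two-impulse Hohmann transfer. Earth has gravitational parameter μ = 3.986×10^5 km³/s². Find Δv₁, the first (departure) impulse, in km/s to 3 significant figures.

Δv₁ = 1.12 km/s

The Hohmann ellipse has a_t = (r₁ + r₂)/2 = 16505 km.
On the circular orbit at r = 24400 km, v_c = √(μ/r) = 4.042 km/s.
Transfer-orbit speed at the same r (vis-viva, a = a_t): v_t = √[μ(2/r − 1/a_t)] = 2.919 km/s.
Δv₁ = |v_t − v_c| = |2.919 − 4.042| = 1.123 km/s.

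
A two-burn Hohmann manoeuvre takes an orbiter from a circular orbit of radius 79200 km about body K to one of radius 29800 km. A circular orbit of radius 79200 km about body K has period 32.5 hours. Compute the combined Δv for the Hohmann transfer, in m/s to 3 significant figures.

From Kepler's third law T² = 4π²r³/μ at r = 79200 km, T = 32.5 hours = 32.5 × 3600 s = 1.170×10^5 s: μ = 4π²r³/T² = 1.43273×10^6 km³/s².
Semi-major axis of the transfer orbit: a_t = (79200 + 29800)/2 = 54500 km.
Circular speed at r₁: v₁ = √(μ/r₁) = √(1.43273×10^6/79200) = 4.253 km/s.
Transfer-orbit speed at r₁ (v² = μ(2/r − 1/a)): v_a = √[μ(2/r₁ − 1/a_t)] = 3.145 km/s.
First burn Δv₁ = |v_a − v₁| = 1.108 km/s.
Circular speed at r₂: v₂ = √(μ/r₂) = 6.934 km/s.
Transfer-orbit speed at r₂: v_p = √[μ(2/r₂ − 1/a_t)] = 8.359 km/s.
Second burn Δv₂ = |v₂ − v_p| = 1.425 km/s.
Δv = Δv₁ + Δv₂ = 1.108 + 1.425 = 2.533 km/s.

Δv = 2530 m/s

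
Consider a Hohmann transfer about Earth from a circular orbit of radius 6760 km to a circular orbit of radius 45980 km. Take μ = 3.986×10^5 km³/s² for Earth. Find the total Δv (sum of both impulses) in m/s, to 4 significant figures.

Δv = 3914 m/s

The Hohmann ellipse has a_t = (r₁ + r₂)/2 = 26370 km.
Circular speed at r₁: v₁ = √(μ/r₁) = √(3.986×10^5/6760) = 7.678834 km/s.
On the transfer ellipse at r₁, vis-viva gives v_p = √[μ(2/r₁ − 1/a_t)] = 10.13969 km/s.
First burn Δv₁ = |v_p − v₁| = 2.46086 km/s.
At r₂, v₂ = √(μ/r₂) = 2.94431 km/s.
Transfer-orbit speed at r₂: v_a = √[μ(2/r₂ − 1/a_t)] = 1.49074 km/s.
Second burn Δv₂ = |v₂ − v_a| = 1.45357 km/s.
Δv = Δv₁ + Δv₂ = 2.46086 + 1.45357 = 3.914 km/s.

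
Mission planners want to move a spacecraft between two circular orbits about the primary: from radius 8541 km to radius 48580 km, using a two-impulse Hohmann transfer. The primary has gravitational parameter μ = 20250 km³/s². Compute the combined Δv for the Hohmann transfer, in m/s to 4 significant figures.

Semi-major axis of the transfer orbit: a_t = (8541 + 48580)/2 = 28560.5 km.
Circular speed at r₁: v₁ = √(μ/r₁) = √(20250/8541) = 1.5398 km/s.
On the transfer ellipse at r₁, v² = μ(2/r − 1/a) gives v_p = √[μ(2/r₁ − 1/a_t)] = 2.0082 km/s.
First burn Δv₁ = |v_p − v₁| = 0.4684 km/s.
Circular speed at r₂: v₂ = √(μ/r₂) = 0.64563 km/s.
Transfer-orbit speed at r₂: v_a = √[μ(2/r₂ − 1/a_t)] = 0.35307 km/s.
Second burn Δv₂ = |v₂ − v_a| = 0.2926 km/s.
Δv = Δv₁ + Δv₂ = 0.4684 + 0.2926 = 0.7610 km/s.

Δv = 761.0 m/s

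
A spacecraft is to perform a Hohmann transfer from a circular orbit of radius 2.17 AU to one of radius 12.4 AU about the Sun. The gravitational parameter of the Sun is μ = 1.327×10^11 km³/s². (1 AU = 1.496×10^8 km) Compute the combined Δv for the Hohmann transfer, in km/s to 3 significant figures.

Δv = 10.0 km/s

In km: r₁ = 2.17 × 1.496×10^8 = 3.24632×10^8 km; r₂ = 12.4 × 1.496×10^8 = 1.85504×10^9 km.
The Hohmann ellipse has a_t = (r₁ + r₂)/2 = 1.089836×10^9 km.
Circular speed at r₁: v₁ = √(μ/r₁) = √(1.327×10^11/3.24632×10^8) = 20.22 km/s.
On the transfer ellipse at r₁, v² = μ(2/r − 1/a) gives v_p = √[μ(2/r₁ − 1/a_t)] = 26.38 km/s.
First burn Δv₁ = |v_p − v₁| = 6.160 km/s.
Circular speed at r₂: v₂ = √(μ/r₂) = 8.458 km/s.
Transfer-orbit speed at r₂: v_a = √[μ(2/r₂ − 1/a_t)] = 4.616 km/s.
Second burn Δv₂ = |v₂ − v_a| = 3.842 km/s.
Total Δv = Δv₁ + Δv₂ = 10.00 km/s.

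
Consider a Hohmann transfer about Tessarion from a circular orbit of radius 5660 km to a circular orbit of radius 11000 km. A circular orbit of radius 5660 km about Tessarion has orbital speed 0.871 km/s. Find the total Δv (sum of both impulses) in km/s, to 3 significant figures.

From the circular-orbit relation v² = μ/r at r = 5660 km: μ = v²r = (0.871)² × 5660 = 4293.91 km³/s².
Transfer-ellipse semi-major axis a_t = (r₁ + r₂)/2 = (5660 + 11000)/2 = 8330 km.
Circular speed at r₁: v₁ = √(μ/r₁) = √(4293.91/5660) = 0.87100 km/s.
On the transfer ellipse at r₁, v² = μ(2/r − 1/a) gives v_p = √[μ(2/r₁ − 1/a_t)] = 1.0009 km/s.
First burn Δv₁ = |v_p − v₁| = 0.1299 km/s.
At r₂, v₂ = √(μ/r₂) = 0.6248 km/s.
Transfer-orbit speed at r₂: v_a = √[μ(2/r₂ − 1/a_t)] = 0.5150 km/s.
Second burn Δv₂ = |v₂ − v_a| = 0.1098 km/s.
Δv = Δv₁ + Δv₂ = 0.1299 + 0.1098 = 0.2397 km/s.

Δv = 0.240 km/s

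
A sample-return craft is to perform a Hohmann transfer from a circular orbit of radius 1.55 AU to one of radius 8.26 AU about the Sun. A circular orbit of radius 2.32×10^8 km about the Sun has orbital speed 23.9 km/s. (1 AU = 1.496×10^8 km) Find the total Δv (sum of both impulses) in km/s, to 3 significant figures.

Δv = 11.7 km/s

From the circular-orbit relation v² = μ/r at r = 2.32×10^8 km: μ = v²r = (23.9)² × 2.32×10^8 = 1.32521×10^11 km³/s².
In km: r₁ = 1.55 × 1.496×10^8 = 2.3188×10^8 km; r₂ = 8.26 × 1.496×10^8 = 1.235696×10^9 km.
Semi-major axis of the transfer orbit: a_t = (2.3188×10^8 + 1.235696×10^9)/2 = 7.33788×10^8 km.
At r₁ the circular-orbit speed is v₁ = √(μ/r₁) = 23.906 km/s.
On the transfer ellipse at r₁, vis-viva gives v_p = √[μ(2/r₁ − 1/a_t)] = 31.023 km/s.
First burn Δv₁ = |v_p − v₁| = 7.117 km/s.
At r₂, v₂ = √(μ/r₂) = 10.3559 km/s.
Transfer-orbit speed at r₂: v_a = √[μ(2/r₂ − 1/a_t)] = 5.82147 km/s.
Second burn Δv₂ = |v₂ − v_a| = 4.534 km/s.
Δv = Δv₁ + Δv₂ = 7.117 + 4.534 = 11.65 km/s.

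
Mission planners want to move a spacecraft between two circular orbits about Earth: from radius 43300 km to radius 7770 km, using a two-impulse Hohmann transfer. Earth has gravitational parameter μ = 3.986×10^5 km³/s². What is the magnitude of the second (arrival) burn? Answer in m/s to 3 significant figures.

The Hohmann ellipse has a_t = (r₁ + r₂)/2 = 25535 km.
On the circular orbit at r = 7770 km, v_c = √(μ/r) = 7.1624 km/s.
Transfer-orbit speed at the same r (vis-viva, a = a_t): v_t = √[μ(2/r − 1/a_t)] = 9.3268 km/s.
Δv₂ = |v_t − v_c| = |9.3268 − 7.1624| = 2.164 km/s.

Δv₂ = 2160 m/s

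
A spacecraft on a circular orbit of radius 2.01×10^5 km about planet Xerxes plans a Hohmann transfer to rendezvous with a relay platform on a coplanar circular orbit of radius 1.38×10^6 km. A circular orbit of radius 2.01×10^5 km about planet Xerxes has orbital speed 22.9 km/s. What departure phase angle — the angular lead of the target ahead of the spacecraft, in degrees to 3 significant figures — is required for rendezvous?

φ = 102°

From the circular-orbit relation v² = μ/r at r = 2.01×10^5 km: μ = v²r = (22.9)² × 2.01×10^5 = 1.05406×10^8 km³/s².
The Hohmann ellipse has a_t = (r₁ + r₂)/2 = 7.905×10^5 km.
Transfer time t = π√(a_t³/μ) = 2.151×10^5 s.
The target's mean motion on its circular orbit is ω₂ = √(μ/r₂³) = 6.333×10^-6 rad/s.
Angle swept by the target during transfer: ω₂·t = 1.362 rad = 78.04°.
Arrival is 180° from departure on the ellipse, so φ = 180° − 78.04° = 102°.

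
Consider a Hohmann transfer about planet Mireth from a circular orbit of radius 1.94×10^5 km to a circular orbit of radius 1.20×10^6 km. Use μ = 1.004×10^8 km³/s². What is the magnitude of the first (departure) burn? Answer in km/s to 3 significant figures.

Δv₁ = 7.10 km/s

Semi-major axis of the transfer orbit: a_t = (1.940×10^5 + 1.200×10^6)/2 = 6.970×10^5 km.
Circular speed at r = 1.940×10^5 km: v_c = √(μ/r) = 22.749 km/s.
Vis-viva on the transfer ellipse at r = 1.940×10^5 km gives v_t = √[μ(2/r − 1/a_t)] = 29.850 km/s.
Δv₁ = |v_t − v_c| = |29.850 − 22.749| = 7.101 km/s.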